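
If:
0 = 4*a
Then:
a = 0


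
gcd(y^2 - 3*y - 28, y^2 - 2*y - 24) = y + 4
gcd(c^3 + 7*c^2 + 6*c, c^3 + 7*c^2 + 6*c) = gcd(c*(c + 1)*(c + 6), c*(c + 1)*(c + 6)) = c^3 + 7*c^2 + 6*c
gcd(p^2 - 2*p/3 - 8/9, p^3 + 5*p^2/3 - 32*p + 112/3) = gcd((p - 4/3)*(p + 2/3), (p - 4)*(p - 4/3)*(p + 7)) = p - 4/3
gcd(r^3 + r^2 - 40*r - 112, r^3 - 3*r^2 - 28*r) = r^2 - 3*r - 28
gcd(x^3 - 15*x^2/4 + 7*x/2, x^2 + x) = x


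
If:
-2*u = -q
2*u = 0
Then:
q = 0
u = 0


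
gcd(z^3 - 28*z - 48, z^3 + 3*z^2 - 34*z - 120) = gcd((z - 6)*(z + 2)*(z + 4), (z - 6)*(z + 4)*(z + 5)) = z^2 - 2*z - 24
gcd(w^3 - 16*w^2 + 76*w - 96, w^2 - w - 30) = w - 6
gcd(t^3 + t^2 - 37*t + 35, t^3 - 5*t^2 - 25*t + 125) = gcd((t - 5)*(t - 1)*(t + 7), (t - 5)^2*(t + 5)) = t - 5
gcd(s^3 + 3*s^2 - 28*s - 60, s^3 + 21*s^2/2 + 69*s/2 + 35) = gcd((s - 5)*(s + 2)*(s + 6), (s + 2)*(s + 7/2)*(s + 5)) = s + 2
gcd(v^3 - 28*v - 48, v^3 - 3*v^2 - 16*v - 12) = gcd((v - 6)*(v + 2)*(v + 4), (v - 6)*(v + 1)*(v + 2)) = v^2 - 4*v - 12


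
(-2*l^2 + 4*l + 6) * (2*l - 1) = -4*l^3 + 10*l^2 + 8*l - 6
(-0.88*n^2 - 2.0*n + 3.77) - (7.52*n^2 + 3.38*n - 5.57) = -8.4*n^2 - 5.38*n + 9.34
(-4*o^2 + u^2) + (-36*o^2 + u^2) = -40*o^2 + 2*u^2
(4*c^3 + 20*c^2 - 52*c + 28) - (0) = 4*c^3 + 20*c^2 - 52*c + 28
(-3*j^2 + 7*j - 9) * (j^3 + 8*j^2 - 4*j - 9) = -3*j^5 - 17*j^4 + 59*j^3 - 73*j^2 - 27*j + 81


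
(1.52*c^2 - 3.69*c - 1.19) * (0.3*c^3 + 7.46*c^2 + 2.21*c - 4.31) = 0.456*c^5 + 10.2322*c^4 - 24.5252*c^3 - 23.5835*c^2 + 13.274*c + 5.1289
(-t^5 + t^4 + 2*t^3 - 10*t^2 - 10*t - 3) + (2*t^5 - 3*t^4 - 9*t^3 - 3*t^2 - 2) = t^5 - 2*t^4 - 7*t^3 - 13*t^2 - 10*t - 5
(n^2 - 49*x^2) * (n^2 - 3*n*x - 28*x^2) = n^4 - 3*n^3*x - 77*n^2*x^2 + 147*n*x^3 + 1372*x^4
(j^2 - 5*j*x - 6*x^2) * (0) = 0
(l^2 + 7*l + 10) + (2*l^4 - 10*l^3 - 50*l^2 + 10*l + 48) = 2*l^4 - 10*l^3 - 49*l^2 + 17*l + 58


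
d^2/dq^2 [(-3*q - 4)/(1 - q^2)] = 2*(4*q^2*(3*q + 4) - (9*q + 4)*(q^2 - 1))/(q^2 - 1)^3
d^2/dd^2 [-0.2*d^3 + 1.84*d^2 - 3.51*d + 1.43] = 3.68 - 1.2*d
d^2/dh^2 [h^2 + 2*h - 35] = 2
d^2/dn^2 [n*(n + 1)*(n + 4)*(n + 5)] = 12*n^2 + 60*n + 58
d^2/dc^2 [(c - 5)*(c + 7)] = 2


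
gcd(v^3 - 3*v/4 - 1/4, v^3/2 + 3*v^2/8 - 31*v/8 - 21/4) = 1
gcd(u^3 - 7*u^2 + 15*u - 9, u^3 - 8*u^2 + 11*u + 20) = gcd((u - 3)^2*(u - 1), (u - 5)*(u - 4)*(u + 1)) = 1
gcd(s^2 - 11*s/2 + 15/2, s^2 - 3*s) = s - 3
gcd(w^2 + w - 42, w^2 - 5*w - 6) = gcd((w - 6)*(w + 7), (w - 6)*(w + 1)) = w - 6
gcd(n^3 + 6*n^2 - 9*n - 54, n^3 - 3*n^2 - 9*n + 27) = n^2 - 9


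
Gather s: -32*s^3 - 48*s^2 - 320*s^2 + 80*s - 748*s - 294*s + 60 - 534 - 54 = -32*s^3 - 368*s^2 - 962*s - 528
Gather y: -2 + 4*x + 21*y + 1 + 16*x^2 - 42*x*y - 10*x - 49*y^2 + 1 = 16*x^2 - 6*x - 49*y^2 + y*(21 - 42*x)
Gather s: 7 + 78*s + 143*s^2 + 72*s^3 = 72*s^3 + 143*s^2 + 78*s + 7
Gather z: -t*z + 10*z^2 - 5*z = 10*z^2 + z*(-t - 5)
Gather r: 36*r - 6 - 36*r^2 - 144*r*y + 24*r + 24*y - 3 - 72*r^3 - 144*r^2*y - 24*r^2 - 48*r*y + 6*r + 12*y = -72*r^3 + r^2*(-144*y - 60) + r*(66 - 192*y) + 36*y - 9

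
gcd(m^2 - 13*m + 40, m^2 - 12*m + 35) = m - 5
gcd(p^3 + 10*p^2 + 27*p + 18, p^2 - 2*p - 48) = p + 6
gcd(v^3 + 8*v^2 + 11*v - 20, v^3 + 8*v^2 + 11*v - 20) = v^3 + 8*v^2 + 11*v - 20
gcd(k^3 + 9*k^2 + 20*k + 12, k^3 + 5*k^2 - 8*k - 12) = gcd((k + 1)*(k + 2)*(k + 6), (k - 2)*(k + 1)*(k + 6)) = k^2 + 7*k + 6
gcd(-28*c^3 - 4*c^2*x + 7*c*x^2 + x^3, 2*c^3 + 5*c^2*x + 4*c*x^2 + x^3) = 2*c + x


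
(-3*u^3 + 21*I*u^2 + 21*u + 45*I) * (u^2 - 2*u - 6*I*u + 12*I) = -3*u^5 + 6*u^4 + 39*I*u^4 + 147*u^3 - 78*I*u^3 - 294*u^2 - 81*I*u^2 + 270*u + 162*I*u - 540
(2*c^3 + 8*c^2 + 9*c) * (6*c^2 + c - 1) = 12*c^5 + 50*c^4 + 60*c^3 + c^2 - 9*c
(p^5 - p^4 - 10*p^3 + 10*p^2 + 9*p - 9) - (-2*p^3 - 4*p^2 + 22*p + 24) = p^5 - p^4 - 8*p^3 + 14*p^2 - 13*p - 33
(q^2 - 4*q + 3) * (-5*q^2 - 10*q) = -5*q^4 + 10*q^3 + 25*q^2 - 30*q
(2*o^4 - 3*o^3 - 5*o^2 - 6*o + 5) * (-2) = -4*o^4 + 6*o^3 + 10*o^2 + 12*o - 10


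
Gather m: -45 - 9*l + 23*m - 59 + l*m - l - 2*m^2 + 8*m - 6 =-10*l - 2*m^2 + m*(l + 31) - 110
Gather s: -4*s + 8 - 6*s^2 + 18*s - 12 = -6*s^2 + 14*s - 4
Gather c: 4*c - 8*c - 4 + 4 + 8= 8 - 4*c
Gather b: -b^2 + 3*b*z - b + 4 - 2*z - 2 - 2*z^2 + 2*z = -b^2 + b*(3*z - 1) - 2*z^2 + 2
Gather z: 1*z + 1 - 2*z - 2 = -z - 1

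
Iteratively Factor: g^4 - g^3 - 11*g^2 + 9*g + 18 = (g + 3)*(g^3 - 4*g^2 + g + 6) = (g - 3)*(g + 3)*(g^2 - g - 2) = (g - 3)*(g + 1)*(g + 3)*(g - 2)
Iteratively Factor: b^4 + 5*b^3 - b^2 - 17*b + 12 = (b - 1)*(b^3 + 6*b^2 + 5*b - 12) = (b - 1)*(b + 4)*(b^2 + 2*b - 3) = (b - 1)*(b + 3)*(b + 4)*(b - 1)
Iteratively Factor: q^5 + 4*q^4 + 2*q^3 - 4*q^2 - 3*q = (q)*(q^4 + 4*q^3 + 2*q^2 - 4*q - 3) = q*(q + 1)*(q^3 + 3*q^2 - q - 3) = q*(q + 1)*(q + 3)*(q^2 - 1) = q*(q + 1)^2*(q + 3)*(q - 1)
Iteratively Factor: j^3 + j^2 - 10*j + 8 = (j + 4)*(j^2 - 3*j + 2) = (j - 1)*(j + 4)*(j - 2)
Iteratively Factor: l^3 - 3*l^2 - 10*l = (l + 2)*(l^2 - 5*l) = (l - 5)*(l + 2)*(l)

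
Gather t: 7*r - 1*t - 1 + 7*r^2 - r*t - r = 7*r^2 + 6*r + t*(-r - 1) - 1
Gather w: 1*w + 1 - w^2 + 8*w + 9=-w^2 + 9*w + 10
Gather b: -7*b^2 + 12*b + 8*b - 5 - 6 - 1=-7*b^2 + 20*b - 12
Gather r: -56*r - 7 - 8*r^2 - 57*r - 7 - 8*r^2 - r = -16*r^2 - 114*r - 14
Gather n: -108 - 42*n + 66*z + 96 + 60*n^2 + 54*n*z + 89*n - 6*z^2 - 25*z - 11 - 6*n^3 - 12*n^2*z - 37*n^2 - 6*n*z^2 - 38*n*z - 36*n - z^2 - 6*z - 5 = -6*n^3 + n^2*(23 - 12*z) + n*(-6*z^2 + 16*z + 11) - 7*z^2 + 35*z - 28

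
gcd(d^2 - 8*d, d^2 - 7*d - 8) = d - 8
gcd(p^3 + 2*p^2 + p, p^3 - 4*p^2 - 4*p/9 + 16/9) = 1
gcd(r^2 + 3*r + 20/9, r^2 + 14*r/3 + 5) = r + 5/3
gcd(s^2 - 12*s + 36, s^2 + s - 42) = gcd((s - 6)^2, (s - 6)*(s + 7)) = s - 6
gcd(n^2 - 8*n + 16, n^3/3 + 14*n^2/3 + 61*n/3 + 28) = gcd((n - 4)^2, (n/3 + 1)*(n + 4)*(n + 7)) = 1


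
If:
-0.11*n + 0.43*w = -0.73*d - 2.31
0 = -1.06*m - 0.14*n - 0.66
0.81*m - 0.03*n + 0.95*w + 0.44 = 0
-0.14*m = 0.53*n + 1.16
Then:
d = -3.34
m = -0.35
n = -2.10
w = -0.23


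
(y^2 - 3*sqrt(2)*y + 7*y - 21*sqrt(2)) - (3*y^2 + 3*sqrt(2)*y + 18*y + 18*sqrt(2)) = -2*y^2 - 11*y - 6*sqrt(2)*y - 39*sqrt(2)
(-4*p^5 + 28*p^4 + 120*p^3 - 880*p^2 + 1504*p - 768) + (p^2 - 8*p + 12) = -4*p^5 + 28*p^4 + 120*p^3 - 879*p^2 + 1496*p - 756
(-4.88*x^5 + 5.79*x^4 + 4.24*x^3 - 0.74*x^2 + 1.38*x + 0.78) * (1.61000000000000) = -7.8568*x^5 + 9.3219*x^4 + 6.8264*x^3 - 1.1914*x^2 + 2.2218*x + 1.2558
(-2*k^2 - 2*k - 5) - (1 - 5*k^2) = 3*k^2 - 2*k - 6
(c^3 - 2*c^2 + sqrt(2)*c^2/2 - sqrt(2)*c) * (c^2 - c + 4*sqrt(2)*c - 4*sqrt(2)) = c^5 - 3*c^4 + 9*sqrt(2)*c^4/2 - 27*sqrt(2)*c^3/2 + 6*c^3 - 12*c^2 + 9*sqrt(2)*c^2 + 8*c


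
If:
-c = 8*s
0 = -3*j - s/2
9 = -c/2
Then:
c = -18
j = -3/8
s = 9/4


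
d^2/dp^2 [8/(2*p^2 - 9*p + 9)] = 16*(-4*p^2 + 18*p + (4*p - 9)^2 - 18)/(2*p^2 - 9*p + 9)^3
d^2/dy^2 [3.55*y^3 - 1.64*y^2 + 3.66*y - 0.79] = 21.3*y - 3.28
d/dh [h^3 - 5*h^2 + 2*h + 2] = 3*h^2 - 10*h + 2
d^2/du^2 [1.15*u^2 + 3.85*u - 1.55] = 2.30000000000000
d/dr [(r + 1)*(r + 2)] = 2*r + 3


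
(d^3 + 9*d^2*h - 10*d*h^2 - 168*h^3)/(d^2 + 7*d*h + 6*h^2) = (d^2 + 3*d*h - 28*h^2)/(d + h)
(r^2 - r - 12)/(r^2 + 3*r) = (r - 4)/r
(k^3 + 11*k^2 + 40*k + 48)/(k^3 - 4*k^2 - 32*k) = (k^2 + 7*k + 12)/(k*(k - 8))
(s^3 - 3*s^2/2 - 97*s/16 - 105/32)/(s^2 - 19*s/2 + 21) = (s^2 + 2*s + 15/16)/(s - 6)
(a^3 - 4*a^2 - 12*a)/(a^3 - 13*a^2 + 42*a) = (a + 2)/(a - 7)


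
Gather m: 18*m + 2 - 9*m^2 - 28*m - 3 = -9*m^2 - 10*m - 1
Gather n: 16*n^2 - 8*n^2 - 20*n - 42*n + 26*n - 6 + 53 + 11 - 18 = 8*n^2 - 36*n + 40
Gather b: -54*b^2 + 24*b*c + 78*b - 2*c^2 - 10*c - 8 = -54*b^2 + b*(24*c + 78) - 2*c^2 - 10*c - 8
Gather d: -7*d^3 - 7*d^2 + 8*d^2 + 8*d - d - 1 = -7*d^3 + d^2 + 7*d - 1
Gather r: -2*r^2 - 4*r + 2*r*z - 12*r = -2*r^2 + r*(2*z - 16)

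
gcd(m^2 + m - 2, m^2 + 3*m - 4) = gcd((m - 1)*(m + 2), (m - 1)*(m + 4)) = m - 1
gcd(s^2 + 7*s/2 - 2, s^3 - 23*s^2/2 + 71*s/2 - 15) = s - 1/2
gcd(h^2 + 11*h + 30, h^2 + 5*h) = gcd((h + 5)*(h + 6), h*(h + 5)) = h + 5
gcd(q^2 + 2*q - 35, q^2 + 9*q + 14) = q + 7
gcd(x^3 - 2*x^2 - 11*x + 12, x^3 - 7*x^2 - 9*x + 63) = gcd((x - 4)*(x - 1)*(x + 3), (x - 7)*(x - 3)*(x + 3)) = x + 3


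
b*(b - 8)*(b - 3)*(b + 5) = b^4 - 6*b^3 - 31*b^2 + 120*b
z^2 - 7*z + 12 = (z - 4)*(z - 3)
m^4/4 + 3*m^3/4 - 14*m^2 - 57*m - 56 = (m/2 + 1)^2*(m - 8)*(m + 7)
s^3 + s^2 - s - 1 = (s - 1)*(s + 1)^2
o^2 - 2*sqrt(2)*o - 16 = (o - 4*sqrt(2))*(o + 2*sqrt(2))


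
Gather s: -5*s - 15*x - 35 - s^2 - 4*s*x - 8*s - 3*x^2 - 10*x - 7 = -s^2 + s*(-4*x - 13) - 3*x^2 - 25*x - 42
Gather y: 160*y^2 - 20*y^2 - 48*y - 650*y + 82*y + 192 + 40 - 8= 140*y^2 - 616*y + 224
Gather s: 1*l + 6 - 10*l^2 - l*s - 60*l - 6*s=-10*l^2 - 59*l + s*(-l - 6) + 6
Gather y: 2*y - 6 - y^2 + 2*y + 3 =-y^2 + 4*y - 3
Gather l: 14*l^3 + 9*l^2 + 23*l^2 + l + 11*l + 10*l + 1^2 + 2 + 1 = 14*l^3 + 32*l^2 + 22*l + 4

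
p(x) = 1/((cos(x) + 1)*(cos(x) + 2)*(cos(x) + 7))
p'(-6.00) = 0.01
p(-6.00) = 0.02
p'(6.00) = -0.00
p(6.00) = 0.02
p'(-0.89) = -0.03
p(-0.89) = 0.03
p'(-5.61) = 0.02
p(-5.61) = 0.03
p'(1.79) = 0.20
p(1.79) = 0.11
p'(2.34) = 1.21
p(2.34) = 0.40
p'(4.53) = -0.19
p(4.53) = 0.10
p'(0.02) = 0.00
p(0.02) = 0.02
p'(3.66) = -4.71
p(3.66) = 1.10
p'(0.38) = 0.01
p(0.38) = 0.02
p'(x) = sin(x)/((cos(x) + 1)*(cos(x) + 2)*(cos(x) + 7)^2) + sin(x)/((cos(x) + 1)*(cos(x) + 2)^2*(cos(x) + 7)) + sin(x)/((cos(x) + 1)^2*(cos(x) + 2)*(cos(x) + 7))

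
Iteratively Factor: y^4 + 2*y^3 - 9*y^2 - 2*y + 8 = (y - 1)*(y^3 + 3*y^2 - 6*y - 8) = (y - 1)*(y + 4)*(y^2 - y - 2) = (y - 2)*(y - 1)*(y + 4)*(y + 1)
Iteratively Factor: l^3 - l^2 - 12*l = (l)*(l^2 - l - 12) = l*(l - 4)*(l + 3)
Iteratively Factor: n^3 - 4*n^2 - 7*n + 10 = (n - 1)*(n^2 - 3*n - 10) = (n - 1)*(n + 2)*(n - 5)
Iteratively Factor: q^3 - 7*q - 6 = (q + 2)*(q^2 - 2*q - 3) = (q - 3)*(q + 2)*(q + 1)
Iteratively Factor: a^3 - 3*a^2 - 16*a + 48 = (a + 4)*(a^2 - 7*a + 12) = (a - 3)*(a + 4)*(a - 4)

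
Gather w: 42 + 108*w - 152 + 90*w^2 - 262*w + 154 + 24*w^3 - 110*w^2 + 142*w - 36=24*w^3 - 20*w^2 - 12*w + 8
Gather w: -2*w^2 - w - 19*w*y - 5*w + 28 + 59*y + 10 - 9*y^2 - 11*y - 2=-2*w^2 + w*(-19*y - 6) - 9*y^2 + 48*y + 36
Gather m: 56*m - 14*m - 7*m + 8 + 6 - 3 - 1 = 35*m + 10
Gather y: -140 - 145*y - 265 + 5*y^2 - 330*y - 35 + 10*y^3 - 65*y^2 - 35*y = 10*y^3 - 60*y^2 - 510*y - 440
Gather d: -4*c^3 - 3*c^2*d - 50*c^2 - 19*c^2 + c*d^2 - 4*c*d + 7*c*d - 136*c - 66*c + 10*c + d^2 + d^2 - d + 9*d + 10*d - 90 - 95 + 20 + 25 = -4*c^3 - 69*c^2 - 192*c + d^2*(c + 2) + d*(-3*c^2 + 3*c + 18) - 140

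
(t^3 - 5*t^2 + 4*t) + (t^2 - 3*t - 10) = t^3 - 4*t^2 + t - 10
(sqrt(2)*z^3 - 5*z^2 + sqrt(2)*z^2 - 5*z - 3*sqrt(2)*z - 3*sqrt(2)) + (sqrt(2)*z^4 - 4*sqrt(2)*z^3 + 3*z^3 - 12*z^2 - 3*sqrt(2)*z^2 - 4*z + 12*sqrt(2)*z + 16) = sqrt(2)*z^4 - 3*sqrt(2)*z^3 + 3*z^3 - 17*z^2 - 2*sqrt(2)*z^2 - 9*z + 9*sqrt(2)*z - 3*sqrt(2) + 16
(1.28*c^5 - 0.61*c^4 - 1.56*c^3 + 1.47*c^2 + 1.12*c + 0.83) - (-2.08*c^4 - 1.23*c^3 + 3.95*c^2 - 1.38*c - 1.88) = 1.28*c^5 + 1.47*c^4 - 0.33*c^3 - 2.48*c^2 + 2.5*c + 2.71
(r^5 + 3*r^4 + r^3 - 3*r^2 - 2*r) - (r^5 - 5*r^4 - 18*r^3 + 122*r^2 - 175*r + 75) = 8*r^4 + 19*r^3 - 125*r^2 + 173*r - 75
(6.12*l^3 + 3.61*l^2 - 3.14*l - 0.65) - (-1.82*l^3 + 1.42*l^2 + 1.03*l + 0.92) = 7.94*l^3 + 2.19*l^2 - 4.17*l - 1.57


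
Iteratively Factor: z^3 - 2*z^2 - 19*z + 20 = (z - 5)*(z^2 + 3*z - 4) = (z - 5)*(z + 4)*(z - 1)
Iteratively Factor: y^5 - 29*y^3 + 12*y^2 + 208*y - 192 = (y + 4)*(y^4 - 4*y^3 - 13*y^2 + 64*y - 48) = (y - 4)*(y + 4)*(y^3 - 13*y + 12) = (y - 4)*(y - 3)*(y + 4)*(y^2 + 3*y - 4) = (y - 4)*(y - 3)*(y + 4)^2*(y - 1)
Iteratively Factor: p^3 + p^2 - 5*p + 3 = (p + 3)*(p^2 - 2*p + 1) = (p - 1)*(p + 3)*(p - 1)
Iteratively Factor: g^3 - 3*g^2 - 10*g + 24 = (g - 2)*(g^2 - g - 12) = (g - 4)*(g - 2)*(g + 3)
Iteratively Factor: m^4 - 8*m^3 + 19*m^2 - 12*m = (m - 4)*(m^3 - 4*m^2 + 3*m) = m*(m - 4)*(m^2 - 4*m + 3) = m*(m - 4)*(m - 3)*(m - 1)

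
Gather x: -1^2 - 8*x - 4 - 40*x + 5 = -48*x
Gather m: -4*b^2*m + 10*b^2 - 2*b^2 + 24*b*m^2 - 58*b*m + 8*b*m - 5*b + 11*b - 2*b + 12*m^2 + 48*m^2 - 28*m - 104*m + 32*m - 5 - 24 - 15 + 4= 8*b^2 + 4*b + m^2*(24*b + 60) + m*(-4*b^2 - 50*b - 100) - 40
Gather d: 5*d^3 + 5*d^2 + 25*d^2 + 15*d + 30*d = 5*d^3 + 30*d^2 + 45*d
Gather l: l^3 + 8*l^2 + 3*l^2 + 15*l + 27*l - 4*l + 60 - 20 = l^3 + 11*l^2 + 38*l + 40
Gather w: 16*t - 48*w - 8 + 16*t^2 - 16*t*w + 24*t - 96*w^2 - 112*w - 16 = 16*t^2 + 40*t - 96*w^2 + w*(-16*t - 160) - 24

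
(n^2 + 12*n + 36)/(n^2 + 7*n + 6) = (n + 6)/(n + 1)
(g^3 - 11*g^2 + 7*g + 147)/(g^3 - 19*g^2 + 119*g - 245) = (g + 3)/(g - 5)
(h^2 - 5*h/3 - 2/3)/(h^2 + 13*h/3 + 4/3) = (h - 2)/(h + 4)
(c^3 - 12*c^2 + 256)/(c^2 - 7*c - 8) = (c^2 - 4*c - 32)/(c + 1)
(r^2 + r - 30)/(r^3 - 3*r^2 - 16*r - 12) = (-r^2 - r + 30)/(-r^3 + 3*r^2 + 16*r + 12)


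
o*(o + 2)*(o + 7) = o^3 + 9*o^2 + 14*o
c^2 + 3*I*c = c*(c + 3*I)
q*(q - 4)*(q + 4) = q^3 - 16*q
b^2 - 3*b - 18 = (b - 6)*(b + 3)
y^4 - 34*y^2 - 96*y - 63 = (y - 7)*(y + 1)*(y + 3)^2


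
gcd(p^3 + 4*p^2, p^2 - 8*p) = p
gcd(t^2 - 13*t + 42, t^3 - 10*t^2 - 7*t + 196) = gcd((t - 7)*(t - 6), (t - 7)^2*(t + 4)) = t - 7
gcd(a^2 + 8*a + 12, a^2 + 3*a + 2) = a + 2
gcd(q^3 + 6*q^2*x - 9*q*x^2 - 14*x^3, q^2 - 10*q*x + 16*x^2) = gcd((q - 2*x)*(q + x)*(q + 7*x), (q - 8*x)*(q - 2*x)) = -q + 2*x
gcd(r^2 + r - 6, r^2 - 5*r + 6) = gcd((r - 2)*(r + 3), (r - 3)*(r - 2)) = r - 2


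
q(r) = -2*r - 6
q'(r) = -2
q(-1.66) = -2.68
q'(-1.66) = -2.00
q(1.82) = -9.64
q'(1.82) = -2.00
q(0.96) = -7.92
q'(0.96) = -2.00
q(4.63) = -15.26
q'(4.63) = -2.00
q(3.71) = -13.42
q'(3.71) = -2.00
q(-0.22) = -5.56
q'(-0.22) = -2.00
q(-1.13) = -3.74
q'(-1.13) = -2.00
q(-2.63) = -0.74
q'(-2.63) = -2.00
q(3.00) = -12.00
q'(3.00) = -2.00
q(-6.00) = 6.00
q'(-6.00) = -2.00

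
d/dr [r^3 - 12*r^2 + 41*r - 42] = 3*r^2 - 24*r + 41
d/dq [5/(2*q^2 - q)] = 5*(1 - 4*q)/(q^2*(2*q - 1)^2)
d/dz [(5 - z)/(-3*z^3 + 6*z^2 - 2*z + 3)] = (3*z^3 - 6*z^2 + 2*z - (z - 5)*(9*z^2 - 12*z + 2) - 3)/(3*z^3 - 6*z^2 + 2*z - 3)^2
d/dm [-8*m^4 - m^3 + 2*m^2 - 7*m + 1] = -32*m^3 - 3*m^2 + 4*m - 7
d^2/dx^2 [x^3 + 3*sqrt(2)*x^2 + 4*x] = 6*x + 6*sqrt(2)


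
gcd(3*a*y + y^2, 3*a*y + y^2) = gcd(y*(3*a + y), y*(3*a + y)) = 3*a*y + y^2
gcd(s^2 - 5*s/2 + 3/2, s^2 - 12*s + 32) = 1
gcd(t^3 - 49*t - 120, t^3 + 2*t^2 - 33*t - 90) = t^2 + 8*t + 15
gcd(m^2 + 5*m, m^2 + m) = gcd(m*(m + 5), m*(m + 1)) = m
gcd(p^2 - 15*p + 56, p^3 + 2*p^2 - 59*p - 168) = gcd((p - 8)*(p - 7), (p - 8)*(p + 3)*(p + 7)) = p - 8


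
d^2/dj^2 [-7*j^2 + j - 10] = -14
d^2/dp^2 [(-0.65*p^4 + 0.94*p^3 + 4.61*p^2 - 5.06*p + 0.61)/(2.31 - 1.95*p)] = (14.82975*p^4 - 53.9955*p^3 + 67.02696*p^2 - 30.095604*p - 8.25235200000001)/(7.414875*p^3 - 26.351325*p^2 + 31.216185*p - 12.326391)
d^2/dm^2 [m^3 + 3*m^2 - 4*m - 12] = 6*m + 6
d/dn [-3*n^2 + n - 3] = 1 - 6*n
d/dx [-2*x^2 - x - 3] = -4*x - 1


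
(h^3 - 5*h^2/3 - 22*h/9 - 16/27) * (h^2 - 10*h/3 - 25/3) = h^5 - 5*h^4 - 47*h^3/9 + 193*h^2/9 + 1810*h/81 + 400/81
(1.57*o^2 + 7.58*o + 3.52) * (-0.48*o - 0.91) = -0.7536*o^3 - 5.0671*o^2 - 8.5874*o - 3.2032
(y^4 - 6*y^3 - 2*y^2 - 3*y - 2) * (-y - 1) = -y^5 + 5*y^4 + 8*y^3 + 5*y^2 + 5*y + 2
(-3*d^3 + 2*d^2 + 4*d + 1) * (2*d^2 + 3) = -6*d^5 + 4*d^4 - d^3 + 8*d^2 + 12*d + 3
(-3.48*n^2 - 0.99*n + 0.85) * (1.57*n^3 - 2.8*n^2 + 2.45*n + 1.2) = -5.4636*n^5 + 8.1897*n^4 - 4.4195*n^3 - 8.9815*n^2 + 0.8945*n + 1.02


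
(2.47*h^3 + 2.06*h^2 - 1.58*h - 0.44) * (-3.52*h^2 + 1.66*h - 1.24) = -8.6944*h^5 - 3.151*h^4 + 5.9184*h^3 - 3.6284*h^2 + 1.2288*h + 0.5456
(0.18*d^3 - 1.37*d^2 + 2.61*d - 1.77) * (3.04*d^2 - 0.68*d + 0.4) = 0.5472*d^5 - 4.2872*d^4 + 8.938*d^3 - 7.7036*d^2 + 2.2476*d - 0.708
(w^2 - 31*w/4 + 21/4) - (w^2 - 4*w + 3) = 9/4 - 15*w/4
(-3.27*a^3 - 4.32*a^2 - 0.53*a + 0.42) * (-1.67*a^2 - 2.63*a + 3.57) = 5.4609*a^5 + 15.8145*a^4 + 0.572800000000001*a^3 - 14.7299*a^2 - 2.9967*a + 1.4994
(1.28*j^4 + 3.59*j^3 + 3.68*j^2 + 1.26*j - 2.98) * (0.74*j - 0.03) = 0.9472*j^5 + 2.6182*j^4 + 2.6155*j^3 + 0.822*j^2 - 2.243*j + 0.0894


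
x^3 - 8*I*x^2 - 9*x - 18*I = (x - 6*I)*(x - 3*I)*(x + I)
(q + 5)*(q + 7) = q^2 + 12*q + 35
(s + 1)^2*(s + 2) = s^3 + 4*s^2 + 5*s + 2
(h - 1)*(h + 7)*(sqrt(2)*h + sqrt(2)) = sqrt(2)*h^3 + 7*sqrt(2)*h^2 - sqrt(2)*h - 7*sqrt(2)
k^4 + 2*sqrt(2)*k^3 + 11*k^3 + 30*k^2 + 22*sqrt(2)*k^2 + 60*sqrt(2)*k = k*(k + 5)*(k + 6)*(k + 2*sqrt(2))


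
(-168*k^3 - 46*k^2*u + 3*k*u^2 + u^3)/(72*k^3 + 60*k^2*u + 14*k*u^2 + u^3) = (-28*k^2 - 3*k*u + u^2)/(12*k^2 + 8*k*u + u^2)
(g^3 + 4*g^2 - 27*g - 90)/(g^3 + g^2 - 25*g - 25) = (g^2 + 9*g + 18)/(g^2 + 6*g + 5)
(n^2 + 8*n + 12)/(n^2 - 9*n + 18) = (n^2 + 8*n + 12)/(n^2 - 9*n + 18)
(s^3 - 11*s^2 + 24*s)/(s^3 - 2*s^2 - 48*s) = (s - 3)/(s + 6)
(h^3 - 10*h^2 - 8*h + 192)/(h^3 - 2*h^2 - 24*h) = (h - 8)/h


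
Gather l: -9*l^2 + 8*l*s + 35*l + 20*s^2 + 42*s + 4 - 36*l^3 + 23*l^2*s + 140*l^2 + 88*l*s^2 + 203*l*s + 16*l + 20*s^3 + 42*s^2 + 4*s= -36*l^3 + l^2*(23*s + 131) + l*(88*s^2 + 211*s + 51) + 20*s^3 + 62*s^2 + 46*s + 4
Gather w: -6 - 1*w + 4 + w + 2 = 0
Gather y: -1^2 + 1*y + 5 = y + 4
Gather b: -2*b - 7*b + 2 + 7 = 9 - 9*b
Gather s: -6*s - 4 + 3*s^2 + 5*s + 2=3*s^2 - s - 2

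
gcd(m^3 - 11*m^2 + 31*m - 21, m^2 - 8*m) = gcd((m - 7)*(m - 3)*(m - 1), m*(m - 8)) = 1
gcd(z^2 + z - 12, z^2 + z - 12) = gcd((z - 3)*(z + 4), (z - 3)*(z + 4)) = z^2 + z - 12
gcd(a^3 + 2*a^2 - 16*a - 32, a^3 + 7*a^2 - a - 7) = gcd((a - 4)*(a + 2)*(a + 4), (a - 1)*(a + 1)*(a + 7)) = 1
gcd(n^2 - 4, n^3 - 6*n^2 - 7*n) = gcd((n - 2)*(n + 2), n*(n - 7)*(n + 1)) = 1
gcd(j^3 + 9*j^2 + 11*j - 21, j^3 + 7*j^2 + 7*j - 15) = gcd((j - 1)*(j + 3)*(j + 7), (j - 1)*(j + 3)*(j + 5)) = j^2 + 2*j - 3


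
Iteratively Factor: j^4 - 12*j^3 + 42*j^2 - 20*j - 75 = (j - 5)*(j^3 - 7*j^2 + 7*j + 15) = (j - 5)*(j + 1)*(j^2 - 8*j + 15) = (j - 5)^2*(j + 1)*(j - 3)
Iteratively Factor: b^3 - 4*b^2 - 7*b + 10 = (b - 1)*(b^2 - 3*b - 10) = (b - 1)*(b + 2)*(b - 5)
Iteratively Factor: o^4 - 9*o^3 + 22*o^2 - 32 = (o + 1)*(o^3 - 10*o^2 + 32*o - 32) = (o - 4)*(o + 1)*(o^2 - 6*o + 8) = (o - 4)*(o - 2)*(o + 1)*(o - 4)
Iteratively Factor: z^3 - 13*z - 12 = (z - 4)*(z^2 + 4*z + 3) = (z - 4)*(z + 3)*(z + 1)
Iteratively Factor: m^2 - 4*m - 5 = (m + 1)*(m - 5)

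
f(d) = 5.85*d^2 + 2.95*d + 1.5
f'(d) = 11.7*d + 2.95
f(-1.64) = 12.40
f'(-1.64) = -16.24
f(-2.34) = 26.63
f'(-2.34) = -24.43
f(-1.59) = 11.60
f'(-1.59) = -15.65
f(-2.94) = 43.39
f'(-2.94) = -31.45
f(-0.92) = 3.74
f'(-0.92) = -7.81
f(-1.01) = 4.49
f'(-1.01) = -8.87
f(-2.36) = 27.12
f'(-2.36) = -24.66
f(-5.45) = 159.18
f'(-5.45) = -60.82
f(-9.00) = 448.80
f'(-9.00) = -102.35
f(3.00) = 63.00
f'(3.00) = 38.05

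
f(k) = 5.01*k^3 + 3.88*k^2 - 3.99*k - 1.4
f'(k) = 15.03*k^2 + 7.76*k - 3.99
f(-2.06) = -20.51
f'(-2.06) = 43.81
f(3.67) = 283.86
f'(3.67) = 226.93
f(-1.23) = 0.05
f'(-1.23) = 9.20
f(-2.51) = -46.17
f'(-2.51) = 71.22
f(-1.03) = 1.35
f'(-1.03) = 3.96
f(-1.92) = -14.90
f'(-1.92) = 36.52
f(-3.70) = -187.29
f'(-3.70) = 173.06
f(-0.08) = -1.06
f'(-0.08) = -4.51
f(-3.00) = -89.78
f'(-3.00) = 108.00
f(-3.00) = -89.78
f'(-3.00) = 108.00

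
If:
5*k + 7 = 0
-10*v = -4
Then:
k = -7/5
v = 2/5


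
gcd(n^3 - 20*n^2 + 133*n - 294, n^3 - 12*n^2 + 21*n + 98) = n^2 - 14*n + 49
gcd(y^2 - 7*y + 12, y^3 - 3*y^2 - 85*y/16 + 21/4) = y - 4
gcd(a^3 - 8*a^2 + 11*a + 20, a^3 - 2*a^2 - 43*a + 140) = a^2 - 9*a + 20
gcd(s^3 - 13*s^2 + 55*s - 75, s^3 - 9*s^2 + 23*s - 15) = s^2 - 8*s + 15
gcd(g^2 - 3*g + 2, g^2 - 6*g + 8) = g - 2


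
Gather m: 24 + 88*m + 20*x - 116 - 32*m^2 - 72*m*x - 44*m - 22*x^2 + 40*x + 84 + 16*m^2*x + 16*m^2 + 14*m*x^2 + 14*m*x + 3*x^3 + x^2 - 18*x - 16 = m^2*(16*x - 16) + m*(14*x^2 - 58*x + 44) + 3*x^3 - 21*x^2 + 42*x - 24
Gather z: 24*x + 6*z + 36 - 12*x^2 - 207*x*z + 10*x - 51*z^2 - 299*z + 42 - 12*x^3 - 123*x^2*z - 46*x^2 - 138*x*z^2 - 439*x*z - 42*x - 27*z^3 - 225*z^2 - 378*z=-12*x^3 - 58*x^2 - 8*x - 27*z^3 + z^2*(-138*x - 276) + z*(-123*x^2 - 646*x - 671) + 78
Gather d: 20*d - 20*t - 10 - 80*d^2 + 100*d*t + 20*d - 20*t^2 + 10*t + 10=-80*d^2 + d*(100*t + 40) - 20*t^2 - 10*t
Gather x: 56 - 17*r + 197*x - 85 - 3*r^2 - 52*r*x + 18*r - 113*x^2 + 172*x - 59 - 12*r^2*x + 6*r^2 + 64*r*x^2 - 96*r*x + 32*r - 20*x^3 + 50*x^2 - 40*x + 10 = 3*r^2 + 33*r - 20*x^3 + x^2*(64*r - 63) + x*(-12*r^2 - 148*r + 329) - 78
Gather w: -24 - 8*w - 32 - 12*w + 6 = -20*w - 50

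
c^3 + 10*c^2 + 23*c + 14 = (c + 1)*(c + 2)*(c + 7)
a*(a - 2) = a^2 - 2*a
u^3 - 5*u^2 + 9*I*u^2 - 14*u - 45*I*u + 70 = (u - 5)*(u + 2*I)*(u + 7*I)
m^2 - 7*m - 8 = (m - 8)*(m + 1)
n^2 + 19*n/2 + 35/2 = (n + 5/2)*(n + 7)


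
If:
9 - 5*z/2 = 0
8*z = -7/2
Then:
No Solution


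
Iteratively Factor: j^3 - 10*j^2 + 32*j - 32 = (j - 4)*(j^2 - 6*j + 8) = (j - 4)*(j - 2)*(j - 4)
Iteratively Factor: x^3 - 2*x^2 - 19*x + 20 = (x - 1)*(x^2 - x - 20) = (x - 5)*(x - 1)*(x + 4)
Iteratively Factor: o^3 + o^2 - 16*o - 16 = (o - 4)*(o^2 + 5*o + 4) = (o - 4)*(o + 4)*(o + 1)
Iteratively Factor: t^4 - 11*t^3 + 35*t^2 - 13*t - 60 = (t - 5)*(t^3 - 6*t^2 + 5*t + 12) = (t - 5)*(t - 3)*(t^2 - 3*t - 4) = (t - 5)*(t - 3)*(t + 1)*(t - 4)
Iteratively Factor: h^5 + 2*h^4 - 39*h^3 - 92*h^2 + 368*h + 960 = (h + 3)*(h^4 - h^3 - 36*h^2 + 16*h + 320) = (h - 5)*(h + 3)*(h^3 + 4*h^2 - 16*h - 64) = (h - 5)*(h + 3)*(h + 4)*(h^2 - 16) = (h - 5)*(h + 3)*(h + 4)^2*(h - 4)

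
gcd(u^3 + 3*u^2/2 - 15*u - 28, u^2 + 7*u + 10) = u + 2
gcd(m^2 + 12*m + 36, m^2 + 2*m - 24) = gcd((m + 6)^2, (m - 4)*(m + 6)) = m + 6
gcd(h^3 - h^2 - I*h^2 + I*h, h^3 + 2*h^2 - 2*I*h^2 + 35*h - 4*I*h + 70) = 1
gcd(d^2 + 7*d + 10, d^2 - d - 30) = d + 5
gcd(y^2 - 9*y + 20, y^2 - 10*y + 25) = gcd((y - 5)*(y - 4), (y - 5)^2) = y - 5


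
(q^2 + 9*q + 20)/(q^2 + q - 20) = (q + 4)/(q - 4)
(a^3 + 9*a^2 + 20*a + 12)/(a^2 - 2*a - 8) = (a^2 + 7*a + 6)/(a - 4)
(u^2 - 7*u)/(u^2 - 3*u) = (u - 7)/(u - 3)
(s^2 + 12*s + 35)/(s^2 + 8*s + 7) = (s + 5)/(s + 1)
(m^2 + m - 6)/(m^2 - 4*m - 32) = (-m^2 - m + 6)/(-m^2 + 4*m + 32)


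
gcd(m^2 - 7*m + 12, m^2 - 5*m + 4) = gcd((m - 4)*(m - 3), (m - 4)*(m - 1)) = m - 4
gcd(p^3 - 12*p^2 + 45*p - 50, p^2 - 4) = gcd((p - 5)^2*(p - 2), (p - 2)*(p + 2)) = p - 2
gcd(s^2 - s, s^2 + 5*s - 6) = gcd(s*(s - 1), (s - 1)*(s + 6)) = s - 1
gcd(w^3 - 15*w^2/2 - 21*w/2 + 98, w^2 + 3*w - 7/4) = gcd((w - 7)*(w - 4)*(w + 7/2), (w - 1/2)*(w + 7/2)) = w + 7/2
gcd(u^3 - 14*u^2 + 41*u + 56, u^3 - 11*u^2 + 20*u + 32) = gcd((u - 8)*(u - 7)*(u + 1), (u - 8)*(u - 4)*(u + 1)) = u^2 - 7*u - 8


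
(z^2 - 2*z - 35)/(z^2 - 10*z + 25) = (z^2 - 2*z - 35)/(z^2 - 10*z + 25)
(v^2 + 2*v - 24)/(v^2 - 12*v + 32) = (v + 6)/(v - 8)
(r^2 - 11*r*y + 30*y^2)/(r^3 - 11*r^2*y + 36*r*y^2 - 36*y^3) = (r - 5*y)/(r^2 - 5*r*y + 6*y^2)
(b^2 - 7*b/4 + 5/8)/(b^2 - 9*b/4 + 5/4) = (b - 1/2)/(b - 1)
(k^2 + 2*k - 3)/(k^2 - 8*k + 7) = (k + 3)/(k - 7)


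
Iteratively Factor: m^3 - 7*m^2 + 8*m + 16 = (m + 1)*(m^2 - 8*m + 16) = (m - 4)*(m + 1)*(m - 4)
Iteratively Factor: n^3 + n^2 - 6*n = (n)*(n^2 + n - 6) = n*(n - 2)*(n + 3)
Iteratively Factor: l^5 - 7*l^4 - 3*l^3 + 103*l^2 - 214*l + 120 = (l - 3)*(l^4 - 4*l^3 - 15*l^2 + 58*l - 40) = (l - 5)*(l - 3)*(l^3 + l^2 - 10*l + 8) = (l - 5)*(l - 3)*(l - 2)*(l^2 + 3*l - 4) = (l - 5)*(l - 3)*(l - 2)*(l - 1)*(l + 4)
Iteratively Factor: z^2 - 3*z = (z)*(z - 3)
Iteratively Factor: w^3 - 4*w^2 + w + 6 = (w - 3)*(w^2 - w - 2) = (w - 3)*(w - 2)*(w + 1)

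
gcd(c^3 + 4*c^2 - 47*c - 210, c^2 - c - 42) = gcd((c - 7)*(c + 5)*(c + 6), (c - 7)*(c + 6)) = c^2 - c - 42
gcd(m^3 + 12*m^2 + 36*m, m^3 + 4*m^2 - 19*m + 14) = 1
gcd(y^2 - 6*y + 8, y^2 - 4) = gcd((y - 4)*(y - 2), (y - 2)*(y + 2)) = y - 2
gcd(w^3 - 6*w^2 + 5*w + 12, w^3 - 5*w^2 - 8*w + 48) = w - 4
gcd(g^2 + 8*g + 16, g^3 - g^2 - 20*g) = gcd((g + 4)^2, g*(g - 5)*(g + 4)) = g + 4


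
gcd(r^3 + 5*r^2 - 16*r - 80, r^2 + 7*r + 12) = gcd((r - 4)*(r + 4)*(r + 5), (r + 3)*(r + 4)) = r + 4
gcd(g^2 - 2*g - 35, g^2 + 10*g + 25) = g + 5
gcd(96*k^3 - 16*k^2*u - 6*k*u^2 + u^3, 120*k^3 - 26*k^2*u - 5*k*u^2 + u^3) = 24*k^2 - 10*k*u + u^2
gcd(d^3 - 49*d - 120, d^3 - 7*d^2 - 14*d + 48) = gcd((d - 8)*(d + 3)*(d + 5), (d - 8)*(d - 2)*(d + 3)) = d^2 - 5*d - 24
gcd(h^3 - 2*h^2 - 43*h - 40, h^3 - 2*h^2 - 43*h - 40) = h^3 - 2*h^2 - 43*h - 40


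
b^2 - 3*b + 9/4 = (b - 3/2)^2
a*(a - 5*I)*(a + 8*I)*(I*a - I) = I*a^4 - 3*a^3 - I*a^3 + 3*a^2 + 40*I*a^2 - 40*I*a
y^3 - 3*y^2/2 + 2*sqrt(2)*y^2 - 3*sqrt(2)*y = y*(y - 3/2)*(y + 2*sqrt(2))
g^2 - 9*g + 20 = (g - 5)*(g - 4)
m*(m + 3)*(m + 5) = m^3 + 8*m^2 + 15*m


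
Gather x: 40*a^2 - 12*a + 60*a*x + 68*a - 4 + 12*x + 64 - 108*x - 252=40*a^2 + 56*a + x*(60*a - 96) - 192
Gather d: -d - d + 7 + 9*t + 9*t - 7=-2*d + 18*t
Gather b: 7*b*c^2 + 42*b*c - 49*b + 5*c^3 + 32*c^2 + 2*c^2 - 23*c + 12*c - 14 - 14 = b*(7*c^2 + 42*c - 49) + 5*c^3 + 34*c^2 - 11*c - 28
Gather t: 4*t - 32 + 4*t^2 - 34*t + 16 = 4*t^2 - 30*t - 16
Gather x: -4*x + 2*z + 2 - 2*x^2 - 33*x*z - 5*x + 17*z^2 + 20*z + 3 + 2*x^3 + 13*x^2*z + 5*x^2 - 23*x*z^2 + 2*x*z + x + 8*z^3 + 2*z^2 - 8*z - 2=2*x^3 + x^2*(13*z + 3) + x*(-23*z^2 - 31*z - 8) + 8*z^3 + 19*z^2 + 14*z + 3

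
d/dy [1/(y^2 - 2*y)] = 2*(1 - y)/(y^2*(y - 2)^2)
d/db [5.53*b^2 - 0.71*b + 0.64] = 11.06*b - 0.71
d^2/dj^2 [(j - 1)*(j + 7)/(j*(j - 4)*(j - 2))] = 2*(j^6 + 18*j^5 - 174*j^4 + 552*j^3 - 924*j^2 + 1008*j - 448)/(j^3*(j^6 - 18*j^5 + 132*j^4 - 504*j^3 + 1056*j^2 - 1152*j + 512))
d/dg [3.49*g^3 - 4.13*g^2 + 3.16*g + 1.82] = 10.47*g^2 - 8.26*g + 3.16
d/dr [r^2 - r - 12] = 2*r - 1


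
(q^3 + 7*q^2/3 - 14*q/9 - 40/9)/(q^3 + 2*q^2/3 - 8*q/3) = (q + 5/3)/q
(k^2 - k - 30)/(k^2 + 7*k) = (k^2 - k - 30)/(k*(k + 7))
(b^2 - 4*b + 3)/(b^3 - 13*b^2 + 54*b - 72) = (b - 1)/(b^2 - 10*b + 24)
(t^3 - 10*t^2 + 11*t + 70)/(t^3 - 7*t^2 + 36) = (t^2 - 12*t + 35)/(t^2 - 9*t + 18)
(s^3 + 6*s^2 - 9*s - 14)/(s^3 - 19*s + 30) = (s^2 + 8*s + 7)/(s^2 + 2*s - 15)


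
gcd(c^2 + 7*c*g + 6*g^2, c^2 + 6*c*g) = c + 6*g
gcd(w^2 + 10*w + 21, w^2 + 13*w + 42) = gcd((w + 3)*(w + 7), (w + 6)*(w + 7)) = w + 7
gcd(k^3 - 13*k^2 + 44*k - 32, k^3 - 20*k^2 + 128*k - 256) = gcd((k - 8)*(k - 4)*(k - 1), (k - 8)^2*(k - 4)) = k^2 - 12*k + 32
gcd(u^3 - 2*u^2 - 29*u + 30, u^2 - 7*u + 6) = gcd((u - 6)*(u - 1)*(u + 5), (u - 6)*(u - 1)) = u^2 - 7*u + 6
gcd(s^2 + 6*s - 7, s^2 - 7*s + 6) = s - 1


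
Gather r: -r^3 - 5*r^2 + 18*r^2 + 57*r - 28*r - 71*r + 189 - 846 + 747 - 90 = -r^3 + 13*r^2 - 42*r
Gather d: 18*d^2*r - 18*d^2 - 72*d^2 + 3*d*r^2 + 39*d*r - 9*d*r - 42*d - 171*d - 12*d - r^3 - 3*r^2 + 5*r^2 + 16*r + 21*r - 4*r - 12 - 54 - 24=d^2*(18*r - 90) + d*(3*r^2 + 30*r - 225) - r^3 + 2*r^2 + 33*r - 90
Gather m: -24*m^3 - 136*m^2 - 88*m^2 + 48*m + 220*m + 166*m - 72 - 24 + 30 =-24*m^3 - 224*m^2 + 434*m - 66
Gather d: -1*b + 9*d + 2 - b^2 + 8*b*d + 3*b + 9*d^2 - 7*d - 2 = -b^2 + 2*b + 9*d^2 + d*(8*b + 2)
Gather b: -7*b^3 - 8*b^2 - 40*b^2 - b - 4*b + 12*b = -7*b^3 - 48*b^2 + 7*b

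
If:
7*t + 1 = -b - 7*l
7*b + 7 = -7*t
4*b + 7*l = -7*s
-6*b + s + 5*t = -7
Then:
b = 8/87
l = 190/203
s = -86/87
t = -95/87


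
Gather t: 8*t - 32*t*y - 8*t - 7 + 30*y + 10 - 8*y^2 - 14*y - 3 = -32*t*y - 8*y^2 + 16*y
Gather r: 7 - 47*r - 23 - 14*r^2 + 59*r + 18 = -14*r^2 + 12*r + 2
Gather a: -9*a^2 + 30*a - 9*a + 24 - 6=-9*a^2 + 21*a + 18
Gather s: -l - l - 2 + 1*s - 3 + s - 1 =-2*l + 2*s - 6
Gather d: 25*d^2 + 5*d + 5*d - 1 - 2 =25*d^2 + 10*d - 3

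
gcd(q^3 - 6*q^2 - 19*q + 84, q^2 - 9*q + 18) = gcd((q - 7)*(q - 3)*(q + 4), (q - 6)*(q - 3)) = q - 3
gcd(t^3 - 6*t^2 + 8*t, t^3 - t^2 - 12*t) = t^2 - 4*t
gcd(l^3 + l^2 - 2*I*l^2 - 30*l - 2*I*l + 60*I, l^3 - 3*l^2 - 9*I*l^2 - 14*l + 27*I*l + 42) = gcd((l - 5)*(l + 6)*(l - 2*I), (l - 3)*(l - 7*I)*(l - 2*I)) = l - 2*I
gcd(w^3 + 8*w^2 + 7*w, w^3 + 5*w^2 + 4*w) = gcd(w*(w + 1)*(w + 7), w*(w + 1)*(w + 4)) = w^2 + w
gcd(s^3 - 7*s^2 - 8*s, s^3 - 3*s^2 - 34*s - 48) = s - 8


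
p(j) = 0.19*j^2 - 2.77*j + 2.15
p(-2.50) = 10.26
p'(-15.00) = -8.47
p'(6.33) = -0.36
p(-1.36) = 6.27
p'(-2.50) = -3.72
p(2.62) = -3.80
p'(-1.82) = -3.46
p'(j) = 0.38*j - 2.77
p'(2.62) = -1.77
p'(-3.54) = -4.12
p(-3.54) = 14.34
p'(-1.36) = -3.29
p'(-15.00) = -8.47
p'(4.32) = -1.13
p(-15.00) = 86.45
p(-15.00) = 86.45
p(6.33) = -7.77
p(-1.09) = 5.40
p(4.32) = -6.27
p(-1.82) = 7.82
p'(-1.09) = -3.18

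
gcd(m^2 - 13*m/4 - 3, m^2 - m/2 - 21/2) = 1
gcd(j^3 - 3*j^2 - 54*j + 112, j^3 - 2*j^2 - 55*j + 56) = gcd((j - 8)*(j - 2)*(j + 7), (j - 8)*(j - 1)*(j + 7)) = j^2 - j - 56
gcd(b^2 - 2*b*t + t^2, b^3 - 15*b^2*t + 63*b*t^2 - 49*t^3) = -b + t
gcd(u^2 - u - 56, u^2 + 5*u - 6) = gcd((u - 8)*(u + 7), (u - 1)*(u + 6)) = 1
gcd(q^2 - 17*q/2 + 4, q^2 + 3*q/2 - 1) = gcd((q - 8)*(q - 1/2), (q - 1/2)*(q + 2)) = q - 1/2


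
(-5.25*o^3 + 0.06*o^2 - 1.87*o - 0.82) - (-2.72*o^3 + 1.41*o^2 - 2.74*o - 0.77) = -2.53*o^3 - 1.35*o^2 + 0.87*o - 0.0499999999999999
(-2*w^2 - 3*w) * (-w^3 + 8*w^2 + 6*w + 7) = 2*w^5 - 13*w^4 - 36*w^3 - 32*w^2 - 21*w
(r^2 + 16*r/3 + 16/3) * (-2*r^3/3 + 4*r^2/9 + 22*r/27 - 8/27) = -2*r^5/3 - 28*r^4/9 - 10*r^3/27 + 520*r^2/81 + 224*r/81 - 128/81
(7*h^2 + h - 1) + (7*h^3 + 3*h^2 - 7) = 7*h^3 + 10*h^2 + h - 8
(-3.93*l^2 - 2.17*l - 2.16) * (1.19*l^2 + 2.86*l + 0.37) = -4.6767*l^4 - 13.8221*l^3 - 10.2307*l^2 - 6.9805*l - 0.7992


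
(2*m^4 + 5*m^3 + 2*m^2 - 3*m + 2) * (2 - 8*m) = -16*m^5 - 36*m^4 - 6*m^3 + 28*m^2 - 22*m + 4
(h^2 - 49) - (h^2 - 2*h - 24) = 2*h - 25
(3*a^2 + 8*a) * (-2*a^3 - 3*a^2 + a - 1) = -6*a^5 - 25*a^4 - 21*a^3 + 5*a^2 - 8*a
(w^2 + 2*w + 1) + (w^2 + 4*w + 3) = 2*w^2 + 6*w + 4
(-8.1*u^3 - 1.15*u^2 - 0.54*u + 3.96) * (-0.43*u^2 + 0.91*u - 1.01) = 3.483*u^5 - 6.8765*u^4 + 7.3667*u^3 - 1.0327*u^2 + 4.149*u - 3.9996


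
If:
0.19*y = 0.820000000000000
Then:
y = 4.32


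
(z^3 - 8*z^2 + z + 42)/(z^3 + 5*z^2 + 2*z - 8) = (z^2 - 10*z + 21)/(z^2 + 3*z - 4)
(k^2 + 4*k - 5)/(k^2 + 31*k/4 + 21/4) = 4*(k^2 + 4*k - 5)/(4*k^2 + 31*k + 21)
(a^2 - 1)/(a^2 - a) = (a + 1)/a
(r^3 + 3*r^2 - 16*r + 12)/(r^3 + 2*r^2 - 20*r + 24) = (r - 1)/(r - 2)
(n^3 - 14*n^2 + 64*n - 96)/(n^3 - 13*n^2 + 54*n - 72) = (n - 4)/(n - 3)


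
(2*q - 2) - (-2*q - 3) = 4*q + 1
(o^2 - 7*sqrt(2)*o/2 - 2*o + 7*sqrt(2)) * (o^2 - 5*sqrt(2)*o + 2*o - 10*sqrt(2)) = o^4 - 17*sqrt(2)*o^3/2 + 31*o^2 + 34*sqrt(2)*o - 140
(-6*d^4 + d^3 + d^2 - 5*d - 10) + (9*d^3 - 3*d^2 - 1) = -6*d^4 + 10*d^3 - 2*d^2 - 5*d - 11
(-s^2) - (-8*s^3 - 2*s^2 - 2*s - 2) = 8*s^3 + s^2 + 2*s + 2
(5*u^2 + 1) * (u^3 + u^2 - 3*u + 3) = 5*u^5 + 5*u^4 - 14*u^3 + 16*u^2 - 3*u + 3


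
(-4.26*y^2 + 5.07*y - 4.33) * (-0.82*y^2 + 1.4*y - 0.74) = 3.4932*y^4 - 10.1214*y^3 + 13.801*y^2 - 9.8138*y + 3.2042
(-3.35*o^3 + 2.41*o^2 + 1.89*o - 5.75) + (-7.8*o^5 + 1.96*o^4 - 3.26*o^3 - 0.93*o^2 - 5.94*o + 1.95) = -7.8*o^5 + 1.96*o^4 - 6.61*o^3 + 1.48*o^2 - 4.05*o - 3.8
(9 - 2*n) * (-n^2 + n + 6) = 2*n^3 - 11*n^2 - 3*n + 54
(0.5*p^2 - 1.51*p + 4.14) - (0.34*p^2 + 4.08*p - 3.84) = 0.16*p^2 - 5.59*p + 7.98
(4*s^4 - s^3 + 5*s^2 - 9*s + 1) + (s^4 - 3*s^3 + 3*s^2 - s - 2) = 5*s^4 - 4*s^3 + 8*s^2 - 10*s - 1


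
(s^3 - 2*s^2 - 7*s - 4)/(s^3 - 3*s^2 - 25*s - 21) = (s^2 - 3*s - 4)/(s^2 - 4*s - 21)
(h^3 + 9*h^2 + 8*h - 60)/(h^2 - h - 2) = (h^2 + 11*h + 30)/(h + 1)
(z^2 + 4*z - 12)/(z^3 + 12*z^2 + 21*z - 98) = (z + 6)/(z^2 + 14*z + 49)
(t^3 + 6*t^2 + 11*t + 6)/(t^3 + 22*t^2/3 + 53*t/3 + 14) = 3*(t + 1)/(3*t + 7)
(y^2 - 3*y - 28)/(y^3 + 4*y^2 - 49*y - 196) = 1/(y + 7)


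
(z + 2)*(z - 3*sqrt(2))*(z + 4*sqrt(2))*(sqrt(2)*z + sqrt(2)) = sqrt(2)*z^4 + 2*z^3 + 3*sqrt(2)*z^3 - 22*sqrt(2)*z^2 + 6*z^2 - 72*sqrt(2)*z + 4*z - 48*sqrt(2)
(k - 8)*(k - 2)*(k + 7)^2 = k^4 + 4*k^3 - 75*k^2 - 266*k + 784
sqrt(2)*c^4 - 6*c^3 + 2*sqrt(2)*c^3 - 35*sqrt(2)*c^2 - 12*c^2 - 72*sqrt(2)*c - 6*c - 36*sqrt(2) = (c + 1)*(c - 6*sqrt(2))*(c + 3*sqrt(2))*(sqrt(2)*c + sqrt(2))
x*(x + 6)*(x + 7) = x^3 + 13*x^2 + 42*x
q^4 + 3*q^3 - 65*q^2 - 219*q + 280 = (q - 8)*(q - 1)*(q + 5)*(q + 7)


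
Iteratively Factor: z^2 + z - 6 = (z + 3)*(z - 2)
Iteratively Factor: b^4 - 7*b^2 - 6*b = (b + 2)*(b^3 - 2*b^2 - 3*b) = b*(b + 2)*(b^2 - 2*b - 3) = b*(b - 3)*(b + 2)*(b + 1)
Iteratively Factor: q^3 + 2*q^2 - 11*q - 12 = (q + 1)*(q^2 + q - 12) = (q + 1)*(q + 4)*(q - 3)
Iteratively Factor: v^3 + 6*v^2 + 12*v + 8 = (v + 2)*(v^2 + 4*v + 4) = (v + 2)^2*(v + 2)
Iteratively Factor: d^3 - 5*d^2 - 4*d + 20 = (d - 5)*(d^2 - 4) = (d - 5)*(d + 2)*(d - 2)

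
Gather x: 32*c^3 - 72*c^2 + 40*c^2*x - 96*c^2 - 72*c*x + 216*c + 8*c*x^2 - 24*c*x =32*c^3 - 168*c^2 + 8*c*x^2 + 216*c + x*(40*c^2 - 96*c)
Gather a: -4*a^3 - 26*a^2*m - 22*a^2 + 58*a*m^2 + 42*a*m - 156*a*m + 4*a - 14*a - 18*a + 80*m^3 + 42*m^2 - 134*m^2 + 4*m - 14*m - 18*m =-4*a^3 + a^2*(-26*m - 22) + a*(58*m^2 - 114*m - 28) + 80*m^3 - 92*m^2 - 28*m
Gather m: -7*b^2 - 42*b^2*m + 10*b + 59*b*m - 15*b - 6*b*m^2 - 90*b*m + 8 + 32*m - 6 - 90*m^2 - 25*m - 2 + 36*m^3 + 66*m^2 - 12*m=-7*b^2 - 5*b + 36*m^3 + m^2*(-6*b - 24) + m*(-42*b^2 - 31*b - 5)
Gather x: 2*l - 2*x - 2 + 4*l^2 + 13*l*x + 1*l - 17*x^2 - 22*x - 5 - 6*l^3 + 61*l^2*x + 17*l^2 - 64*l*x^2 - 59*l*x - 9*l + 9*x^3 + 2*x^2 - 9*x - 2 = -6*l^3 + 21*l^2 - 6*l + 9*x^3 + x^2*(-64*l - 15) + x*(61*l^2 - 46*l - 33) - 9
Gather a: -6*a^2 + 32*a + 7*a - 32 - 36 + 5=-6*a^2 + 39*a - 63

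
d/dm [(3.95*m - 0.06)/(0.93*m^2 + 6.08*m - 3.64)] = (-3.6735*m^2 + 0.111599999999999*m - 14.0132)/(0.8649*m^4 + 11.3088*m^3 + 30.196*m^2 - 44.2624*m + 13.2496)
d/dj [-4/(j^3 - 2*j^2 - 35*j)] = 4*(3*j^2 - 4*j - 35)/(j^2*(-j^2 + 2*j + 35)^2)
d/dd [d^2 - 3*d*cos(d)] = 3*d*sin(d) + 2*d - 3*cos(d)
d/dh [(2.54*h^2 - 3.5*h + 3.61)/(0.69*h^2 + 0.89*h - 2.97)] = (4.6756*h^2 - 20.0694*h + 7.1821)/(0.4761*h^4 + 1.2282*h^3 - 3.3065*h^2 - 5.2866*h + 8.8209)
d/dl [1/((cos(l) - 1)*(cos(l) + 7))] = 2*(cos(l) + 3)*sin(l)/((cos(l) - 1)^2*(cos(l) + 7)^2)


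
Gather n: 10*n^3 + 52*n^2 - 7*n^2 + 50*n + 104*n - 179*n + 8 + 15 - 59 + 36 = 10*n^3 + 45*n^2 - 25*n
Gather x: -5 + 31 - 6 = 20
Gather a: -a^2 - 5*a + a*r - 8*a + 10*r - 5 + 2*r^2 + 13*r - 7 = -a^2 + a*(r - 13) + 2*r^2 + 23*r - 12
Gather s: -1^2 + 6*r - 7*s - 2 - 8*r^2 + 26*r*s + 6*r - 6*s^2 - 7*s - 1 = -8*r^2 + 12*r - 6*s^2 + s*(26*r - 14) - 4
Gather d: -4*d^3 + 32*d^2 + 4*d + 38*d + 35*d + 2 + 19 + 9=-4*d^3 + 32*d^2 + 77*d + 30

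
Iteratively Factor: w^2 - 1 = (w + 1)*(w - 1)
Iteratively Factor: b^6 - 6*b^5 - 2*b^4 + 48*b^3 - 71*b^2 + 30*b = (b - 1)*(b^5 - 5*b^4 - 7*b^3 + 41*b^2 - 30*b) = (b - 1)*(b + 3)*(b^4 - 8*b^3 + 17*b^2 - 10*b) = (b - 2)*(b - 1)*(b + 3)*(b^3 - 6*b^2 + 5*b) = (b - 5)*(b - 2)*(b - 1)*(b + 3)*(b^2 - b) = b*(b - 5)*(b - 2)*(b - 1)*(b + 3)*(b - 1)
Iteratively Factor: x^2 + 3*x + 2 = (x + 2)*(x + 1)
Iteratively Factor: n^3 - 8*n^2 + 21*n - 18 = (n - 2)*(n^2 - 6*n + 9) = (n - 3)*(n - 2)*(n - 3)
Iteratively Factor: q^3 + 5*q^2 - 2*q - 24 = (q + 4)*(q^2 + q - 6) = (q + 3)*(q + 4)*(q - 2)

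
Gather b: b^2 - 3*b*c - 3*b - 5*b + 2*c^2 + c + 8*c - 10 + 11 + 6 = b^2 + b*(-3*c - 8) + 2*c^2 + 9*c + 7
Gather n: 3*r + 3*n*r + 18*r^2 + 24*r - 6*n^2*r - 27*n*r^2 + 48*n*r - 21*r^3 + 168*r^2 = -6*n^2*r + n*(-27*r^2 + 51*r) - 21*r^3 + 186*r^2 + 27*r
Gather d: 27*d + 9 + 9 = 27*d + 18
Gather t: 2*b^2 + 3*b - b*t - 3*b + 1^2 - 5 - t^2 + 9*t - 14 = 2*b^2 - t^2 + t*(9 - b) - 18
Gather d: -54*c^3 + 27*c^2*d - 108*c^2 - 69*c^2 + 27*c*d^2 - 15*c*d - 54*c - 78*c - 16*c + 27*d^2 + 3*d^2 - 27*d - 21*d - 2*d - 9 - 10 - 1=-54*c^3 - 177*c^2 - 148*c + d^2*(27*c + 30) + d*(27*c^2 - 15*c - 50) - 20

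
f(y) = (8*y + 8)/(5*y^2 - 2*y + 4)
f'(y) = (2 - 10*y)*(8*y + 8)/(5*y^2 - 2*y + 4)^2 + 8/(5*y^2 - 2*y + 4)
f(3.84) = 0.55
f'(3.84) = -0.17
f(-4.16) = -0.26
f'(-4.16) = -0.03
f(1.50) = 1.63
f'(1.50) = -1.08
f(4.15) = 0.50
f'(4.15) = -0.15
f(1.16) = 2.06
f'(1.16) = -1.40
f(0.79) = 2.58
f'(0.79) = -1.31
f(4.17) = 0.50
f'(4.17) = -0.14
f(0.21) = 2.55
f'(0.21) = 2.04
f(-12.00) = -0.12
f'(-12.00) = -0.00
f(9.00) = 0.20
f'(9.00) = -0.03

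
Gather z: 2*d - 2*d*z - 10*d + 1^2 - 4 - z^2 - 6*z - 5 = -8*d - z^2 + z*(-2*d - 6) - 8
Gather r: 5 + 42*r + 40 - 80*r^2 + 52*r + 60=-80*r^2 + 94*r + 105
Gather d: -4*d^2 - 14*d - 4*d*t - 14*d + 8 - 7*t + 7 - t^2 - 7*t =-4*d^2 + d*(-4*t - 28) - t^2 - 14*t + 15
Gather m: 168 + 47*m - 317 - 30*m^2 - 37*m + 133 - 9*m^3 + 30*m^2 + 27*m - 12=-9*m^3 + 37*m - 28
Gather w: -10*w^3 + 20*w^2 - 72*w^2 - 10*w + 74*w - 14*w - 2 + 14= -10*w^3 - 52*w^2 + 50*w + 12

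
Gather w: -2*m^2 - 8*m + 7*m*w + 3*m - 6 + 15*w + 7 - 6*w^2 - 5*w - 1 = -2*m^2 - 5*m - 6*w^2 + w*(7*m + 10)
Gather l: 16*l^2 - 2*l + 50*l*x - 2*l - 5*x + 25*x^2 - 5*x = 16*l^2 + l*(50*x - 4) + 25*x^2 - 10*x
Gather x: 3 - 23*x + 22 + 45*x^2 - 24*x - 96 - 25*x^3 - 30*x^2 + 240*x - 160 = -25*x^3 + 15*x^2 + 193*x - 231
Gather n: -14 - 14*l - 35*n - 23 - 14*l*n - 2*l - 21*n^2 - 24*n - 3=-16*l - 21*n^2 + n*(-14*l - 59) - 40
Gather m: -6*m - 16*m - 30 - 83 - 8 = -22*m - 121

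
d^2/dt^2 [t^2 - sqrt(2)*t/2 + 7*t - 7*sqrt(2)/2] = 2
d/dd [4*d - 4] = 4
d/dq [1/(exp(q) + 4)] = -exp(q)/(exp(q) + 4)^2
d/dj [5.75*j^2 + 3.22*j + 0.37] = 11.5*j + 3.22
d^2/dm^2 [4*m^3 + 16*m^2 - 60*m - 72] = 24*m + 32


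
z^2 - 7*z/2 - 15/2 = (z - 5)*(z + 3/2)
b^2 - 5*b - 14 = (b - 7)*(b + 2)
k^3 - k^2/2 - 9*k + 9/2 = (k - 3)*(k - 1/2)*(k + 3)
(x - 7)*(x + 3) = x^2 - 4*x - 21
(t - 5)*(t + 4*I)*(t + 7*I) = t^3 - 5*t^2 + 11*I*t^2 - 28*t - 55*I*t + 140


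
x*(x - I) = x^2 - I*x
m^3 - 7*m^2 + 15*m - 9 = (m - 3)^2*(m - 1)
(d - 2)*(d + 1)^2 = d^3 - 3*d - 2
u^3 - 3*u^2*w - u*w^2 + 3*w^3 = (u - 3*w)*(u - w)*(u + w)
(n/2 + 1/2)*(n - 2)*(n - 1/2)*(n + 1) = n^4/2 - n^3/4 - 3*n^2/2 - n/4 + 1/2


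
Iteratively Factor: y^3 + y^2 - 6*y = (y + 3)*(y^2 - 2*y) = y*(y + 3)*(y - 2)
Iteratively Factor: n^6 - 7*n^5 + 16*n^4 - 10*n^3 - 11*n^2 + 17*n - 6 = (n - 1)*(n^5 - 6*n^4 + 10*n^3 - 11*n + 6) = (n - 1)*(n + 1)*(n^4 - 7*n^3 + 17*n^2 - 17*n + 6) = (n - 2)*(n - 1)*(n + 1)*(n^3 - 5*n^2 + 7*n - 3) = (n - 2)*(n - 1)^2*(n + 1)*(n^2 - 4*n + 3) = (n - 2)*(n - 1)^3*(n + 1)*(n - 3)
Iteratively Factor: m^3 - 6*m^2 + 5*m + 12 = (m + 1)*(m^2 - 7*m + 12) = (m - 4)*(m + 1)*(m - 3)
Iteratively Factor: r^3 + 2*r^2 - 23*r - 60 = (r + 3)*(r^2 - r - 20) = (r + 3)*(r + 4)*(r - 5)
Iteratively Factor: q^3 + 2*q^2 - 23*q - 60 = (q + 4)*(q^2 - 2*q - 15) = (q + 3)*(q + 4)*(q - 5)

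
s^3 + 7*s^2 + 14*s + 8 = (s + 1)*(s + 2)*(s + 4)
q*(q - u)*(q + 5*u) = q^3 + 4*q^2*u - 5*q*u^2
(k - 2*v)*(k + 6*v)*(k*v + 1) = k^3*v + 4*k^2*v^2 + k^2 - 12*k*v^3 + 4*k*v - 12*v^2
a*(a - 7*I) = a^2 - 7*I*a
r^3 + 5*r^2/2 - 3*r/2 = r*(r - 1/2)*(r + 3)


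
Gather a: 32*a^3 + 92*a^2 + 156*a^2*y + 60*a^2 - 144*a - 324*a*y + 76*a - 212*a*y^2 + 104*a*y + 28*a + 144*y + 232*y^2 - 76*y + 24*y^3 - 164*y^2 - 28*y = 32*a^3 + a^2*(156*y + 152) + a*(-212*y^2 - 220*y - 40) + 24*y^3 + 68*y^2 + 40*y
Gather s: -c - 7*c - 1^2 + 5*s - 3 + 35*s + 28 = -8*c + 40*s + 24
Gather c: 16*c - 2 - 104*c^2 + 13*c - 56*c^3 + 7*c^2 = -56*c^3 - 97*c^2 + 29*c - 2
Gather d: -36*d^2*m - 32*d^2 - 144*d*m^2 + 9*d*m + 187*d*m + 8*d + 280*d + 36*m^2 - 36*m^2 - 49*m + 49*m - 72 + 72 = d^2*(-36*m - 32) + d*(-144*m^2 + 196*m + 288)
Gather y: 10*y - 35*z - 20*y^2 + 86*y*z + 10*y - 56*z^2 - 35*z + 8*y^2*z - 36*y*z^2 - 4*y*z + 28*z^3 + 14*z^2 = y^2*(8*z - 20) + y*(-36*z^2 + 82*z + 20) + 28*z^3 - 42*z^2 - 70*z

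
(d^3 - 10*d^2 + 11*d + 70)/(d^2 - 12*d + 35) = d + 2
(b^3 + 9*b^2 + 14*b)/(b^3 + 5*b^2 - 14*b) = (b + 2)/(b - 2)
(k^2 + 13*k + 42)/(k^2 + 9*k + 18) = (k + 7)/(k + 3)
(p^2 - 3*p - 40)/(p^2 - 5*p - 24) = (p + 5)/(p + 3)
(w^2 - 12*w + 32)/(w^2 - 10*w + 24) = (w - 8)/(w - 6)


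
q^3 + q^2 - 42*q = q*(q - 6)*(q + 7)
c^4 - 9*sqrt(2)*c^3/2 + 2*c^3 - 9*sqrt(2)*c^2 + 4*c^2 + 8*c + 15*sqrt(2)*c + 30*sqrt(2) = (c + 2)*(c - 3*sqrt(2))*(c - 5*sqrt(2)/2)*(c + sqrt(2))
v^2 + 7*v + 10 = (v + 2)*(v + 5)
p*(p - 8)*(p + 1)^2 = p^4 - 6*p^3 - 15*p^2 - 8*p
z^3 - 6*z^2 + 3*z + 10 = (z - 5)*(z - 2)*(z + 1)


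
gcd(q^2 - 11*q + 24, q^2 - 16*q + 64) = q - 8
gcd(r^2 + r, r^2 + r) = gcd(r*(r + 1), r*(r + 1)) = r^2 + r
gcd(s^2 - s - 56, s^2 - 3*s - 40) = s - 8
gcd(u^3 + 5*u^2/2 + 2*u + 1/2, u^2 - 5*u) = 1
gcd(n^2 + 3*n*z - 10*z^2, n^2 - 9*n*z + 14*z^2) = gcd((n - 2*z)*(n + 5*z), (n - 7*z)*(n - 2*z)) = -n + 2*z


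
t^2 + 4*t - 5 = (t - 1)*(t + 5)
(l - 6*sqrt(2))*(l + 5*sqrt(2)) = l^2 - sqrt(2)*l - 60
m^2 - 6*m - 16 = (m - 8)*(m + 2)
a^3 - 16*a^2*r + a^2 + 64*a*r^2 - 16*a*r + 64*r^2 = (a + 1)*(a - 8*r)^2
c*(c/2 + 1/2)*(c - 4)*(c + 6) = c^4/2 + 3*c^3/2 - 11*c^2 - 12*c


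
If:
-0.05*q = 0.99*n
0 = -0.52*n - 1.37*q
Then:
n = 0.00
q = 0.00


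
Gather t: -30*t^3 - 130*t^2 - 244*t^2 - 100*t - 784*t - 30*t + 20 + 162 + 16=-30*t^3 - 374*t^2 - 914*t + 198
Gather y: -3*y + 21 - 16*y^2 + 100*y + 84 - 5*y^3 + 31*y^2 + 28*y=-5*y^3 + 15*y^2 + 125*y + 105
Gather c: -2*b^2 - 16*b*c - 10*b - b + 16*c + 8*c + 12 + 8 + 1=-2*b^2 - 11*b + c*(24 - 16*b) + 21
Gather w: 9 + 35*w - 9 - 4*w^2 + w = -4*w^2 + 36*w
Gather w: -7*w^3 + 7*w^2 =-7*w^3 + 7*w^2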